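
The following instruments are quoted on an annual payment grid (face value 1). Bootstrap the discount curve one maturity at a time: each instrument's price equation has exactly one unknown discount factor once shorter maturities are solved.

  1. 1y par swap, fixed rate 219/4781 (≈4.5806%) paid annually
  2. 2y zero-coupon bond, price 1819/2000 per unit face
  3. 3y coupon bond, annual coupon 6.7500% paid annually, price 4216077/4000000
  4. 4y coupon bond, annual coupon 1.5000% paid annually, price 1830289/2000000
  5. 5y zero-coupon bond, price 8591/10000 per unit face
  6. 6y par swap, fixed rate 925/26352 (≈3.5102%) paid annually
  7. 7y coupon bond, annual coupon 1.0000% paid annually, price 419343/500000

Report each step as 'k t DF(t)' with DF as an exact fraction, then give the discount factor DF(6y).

step 1 [1y] swap r/1=219/4781: DF=(1 − 219/4781·(0))/(1+219/4781) = 4781/5000 ≈ 0.956200
step 2 [2y] zero: DF = P = 1819/2000 ≈ 0.909500
step 3 [3y] bond c/1=27/400: DF=(4216077/4000000 − 27/400·(0.956200+0.909500))/(1+27/400) = 4347/5000 ≈ 0.869400
step 4 [4y] bond c/1=3/200: DF=(1830289/2000000 − 3/200·(0.956200+0.909500+0.869400))/(1+3/200) = 2153/2500 ≈ 0.861200
step 5 [5y] zero: DF = P = 8591/10000 ≈ 0.859100
step 6 [6y] swap r/1=925/26352: DF=(1 − 925/26352·(0.956200+0.909500+0.869400+0.861200+0.859100))/(1+925/26352) = 163/200 ≈ 0.815000
step 7 [7y] bond c/1=1/100: DF=(419343/500000 − 1/100·(0.956200+0.909500+0.869400+0.861200+0.859100+0.815000))/(1+1/100) = 3891/5000 ≈ 0.778200

1 1 4781/5000
2 2 1819/2000
3 3 4347/5000
4 4 2153/2500
5 5 8591/10000
6 6 163/200
7 7 3891/5000
DF(6y) = 163/200 ≈ 0.815000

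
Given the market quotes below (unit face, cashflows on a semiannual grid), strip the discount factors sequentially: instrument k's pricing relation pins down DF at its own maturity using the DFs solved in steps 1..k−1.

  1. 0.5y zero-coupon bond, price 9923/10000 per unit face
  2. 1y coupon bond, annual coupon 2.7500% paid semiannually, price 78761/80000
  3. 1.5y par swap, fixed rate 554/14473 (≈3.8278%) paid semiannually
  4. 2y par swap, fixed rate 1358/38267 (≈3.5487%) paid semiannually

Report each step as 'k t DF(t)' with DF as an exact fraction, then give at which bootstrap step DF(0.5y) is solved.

1 1/2 9923/10000
2 1 9577/10000
3 3/2 4723/5000
4 2 9321/10000
DF(0.5y) is solved at step 1

step 1 [0.5y] zero: DF = P = 9923/10000 ≈ 0.992300
step 2 [1y] bond c/2=11/800: DF=(78761/80000 − 11/800·(0.992300))/(1+11/800) = 9577/10000 ≈ 0.957700
step 3 [1.5y] swap r/2=277/14473: DF=(1 − 277/14473·(0.992300+0.957700))/(1+277/14473) = 4723/5000 ≈ 0.944600
step 4 [2y] swap r/2=679/38267: DF=(1 − 679/38267·(0.992300+0.957700+0.944600))/(1+679/38267) = 9321/10000 ≈ 0.932100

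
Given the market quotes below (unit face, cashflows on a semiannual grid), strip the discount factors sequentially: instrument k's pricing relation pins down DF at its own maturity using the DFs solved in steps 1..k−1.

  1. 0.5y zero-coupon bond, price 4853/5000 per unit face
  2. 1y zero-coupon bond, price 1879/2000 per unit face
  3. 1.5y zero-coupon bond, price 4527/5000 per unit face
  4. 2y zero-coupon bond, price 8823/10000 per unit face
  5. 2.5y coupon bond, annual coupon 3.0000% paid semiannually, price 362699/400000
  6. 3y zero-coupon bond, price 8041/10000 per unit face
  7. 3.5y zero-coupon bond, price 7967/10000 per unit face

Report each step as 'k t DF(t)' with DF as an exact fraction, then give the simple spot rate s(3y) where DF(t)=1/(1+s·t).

1 1/2 4853/5000
2 1 1879/2000
3 3/2 4527/5000
4 2 8823/10000
5 5/2 8387/10000
6 3 8041/10000
7 7/2 7967/10000
s(3y) = (1/(8041/10000) − 1)/(3) = 653/8041 ≈ 8.1209%

step 1 [0.5y] zero: DF = P = 4853/5000 ≈ 0.970600
step 2 [1y] zero: DF = P = 1879/2000 ≈ 0.939500
step 3 [1.5y] zero: DF = P = 4527/5000 ≈ 0.905400
step 4 [2y] zero: DF = P = 8823/10000 ≈ 0.882300
step 5 [2.5y] bond c/2=3/200: DF=(362699/400000 − 3/200·(0.970600+0.939500+0.905400+0.882300))/(1+3/200) = 8387/10000 ≈ 0.838700
step 6 [3y] zero: DF = P = 8041/10000 ≈ 0.804100
step 7 [3.5y] zero: DF = P = 7967/10000 ≈ 0.796700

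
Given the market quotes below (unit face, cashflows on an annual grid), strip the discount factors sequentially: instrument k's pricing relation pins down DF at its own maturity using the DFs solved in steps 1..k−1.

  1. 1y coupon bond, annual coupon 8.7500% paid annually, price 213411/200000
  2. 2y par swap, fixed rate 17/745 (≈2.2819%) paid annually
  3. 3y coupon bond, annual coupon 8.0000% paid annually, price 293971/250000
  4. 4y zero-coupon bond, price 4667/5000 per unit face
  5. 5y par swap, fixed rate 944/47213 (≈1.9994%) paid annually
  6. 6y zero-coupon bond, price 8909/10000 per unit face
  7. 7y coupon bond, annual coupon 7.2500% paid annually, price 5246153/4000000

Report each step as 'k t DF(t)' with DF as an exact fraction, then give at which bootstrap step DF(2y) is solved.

step 1 [1y] bond c/1=7/80: DF=(213411/200000 − 7/80·(0))/(1+7/80) = 2453/2500 ≈ 0.981200
step 2 [2y] swap r/1=17/745: DF=(1 − 17/745·(0.981200))/(1+17/745) = 4779/5000 ≈ 0.955800
step 3 [3y] bond c/1=2/25: DF=(293971/250000 − 2/25·(0.981200+0.955800))/(1+2/25) = 9453/10000 ≈ 0.945300
step 4 [4y] zero: DF = P = 4667/5000 ≈ 0.933400
step 5 [5y] swap r/1=944/47213: DF=(1 − 944/47213·(0.981200+0.955800+0.945300+0.933400))/(1+944/47213) = 566/625 ≈ 0.905600
step 6 [6y] zero: DF = P = 8909/10000 ≈ 0.890900
step 7 [7y] bond c/1=29/400: DF=(5246153/4000000 − 29/400·(0.981200+0.955800+0.945300+0.933400+0.905600+0.890900))/(1+29/400) = 1687/2000 ≈ 0.843500

1 1 2453/2500
2 2 4779/5000
3 3 9453/10000
4 4 4667/5000
5 5 566/625
6 6 8909/10000
7 7 1687/2000
DF(2y) is solved at step 2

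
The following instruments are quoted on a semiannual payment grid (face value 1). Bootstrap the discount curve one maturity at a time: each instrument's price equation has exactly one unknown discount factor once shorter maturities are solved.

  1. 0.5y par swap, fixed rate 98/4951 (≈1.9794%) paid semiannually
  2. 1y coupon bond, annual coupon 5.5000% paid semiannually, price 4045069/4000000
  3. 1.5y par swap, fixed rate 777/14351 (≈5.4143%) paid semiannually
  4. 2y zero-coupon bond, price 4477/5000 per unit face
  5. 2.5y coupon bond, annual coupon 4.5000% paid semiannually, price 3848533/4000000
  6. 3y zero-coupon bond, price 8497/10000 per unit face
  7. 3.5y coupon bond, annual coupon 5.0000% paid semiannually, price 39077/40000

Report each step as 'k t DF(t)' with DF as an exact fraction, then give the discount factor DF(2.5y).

step 1 [0.5y] swap r/2=49/4951: DF=(1 − 49/4951·(0))/(1+49/4951) = 4951/5000 ≈ 0.990200
step 2 [1y] bond c/2=11/400: DF=(4045069/4000000 − 11/400·(0.990200))/(1+11/400) = 9577/10000 ≈ 0.957700
step 3 [1.5y] swap r/2=777/28702: DF=(1 − 777/28702·(0.990200+0.957700))/(1+777/28702) = 9223/10000 ≈ 0.922300
step 4 [2y] zero: DF = P = 4477/5000 ≈ 0.895400
step 5 [2.5y] bond c/2=9/400: DF=(3848533/4000000 − 9/400·(0.990200+0.957700+0.922300+0.895400))/(1+9/400) = 8581/10000 ≈ 0.858100
step 6 [3y] zero: DF = P = 8497/10000 ≈ 0.849700
step 7 [3.5y] bond c/2=1/40: DF=(39077/40000 − 1/40·(0.990200+0.957700+0.922300+0.895400+0.858100+0.849700))/(1+1/40) = 2049/2500 ≈ 0.819600

1 1/2 4951/5000
2 1 9577/10000
3 3/2 9223/10000
4 2 4477/5000
5 5/2 8581/10000
6 3 8497/10000
7 7/2 2049/2500
DF(2.5y) = 8581/10000 ≈ 0.858100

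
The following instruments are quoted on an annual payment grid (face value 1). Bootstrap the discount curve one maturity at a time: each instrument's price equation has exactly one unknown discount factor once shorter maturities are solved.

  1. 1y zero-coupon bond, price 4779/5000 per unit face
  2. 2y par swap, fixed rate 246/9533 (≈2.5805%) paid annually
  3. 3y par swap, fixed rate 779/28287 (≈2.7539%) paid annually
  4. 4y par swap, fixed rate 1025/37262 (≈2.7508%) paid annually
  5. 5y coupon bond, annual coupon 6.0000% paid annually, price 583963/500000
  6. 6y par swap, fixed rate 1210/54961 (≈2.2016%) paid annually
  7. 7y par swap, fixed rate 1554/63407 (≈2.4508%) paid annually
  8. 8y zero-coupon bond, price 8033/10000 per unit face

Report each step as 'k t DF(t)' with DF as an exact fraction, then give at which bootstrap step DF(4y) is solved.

step 1 [1y] zero: DF = P = 4779/5000 ≈ 0.955800
step 2 [2y] swap r/1=246/9533: DF=(1 − 246/9533·(0.955800))/(1+246/9533) = 2377/2500 ≈ 0.950800
step 3 [3y] swap r/1=779/28287: DF=(1 − 779/28287·(0.955800+0.950800))/(1+779/28287) = 9221/10000 ≈ 0.922100
step 4 [4y] swap r/1=1025/37262: DF=(1 − 1025/37262·(0.955800+0.950800+0.922100))/(1+1025/37262) = 359/400 ≈ 0.897500
step 5 [5y] bond c/1=3/50: DF=(583963/500000 − 3/50·(0.955800+0.950800+0.922100+0.897500))/(1+3/50) = 8909/10000 ≈ 0.890900
step 6 [6y] swap r/1=1210/54961: DF=(1 − 1210/54961·(0.955800+0.950800+0.922100+0.897500+0.890900))/(1+1210/54961) = 879/1000 ≈ 0.879000
step 7 [7y] swap r/1=1554/63407: DF=(1 − 1554/63407·(0.955800+0.950800+0.922100+0.897500+0.890900+0.879000))/(1+1554/63407) = 4223/5000 ≈ 0.844600
step 8 [8y] zero: DF = P = 8033/10000 ≈ 0.803300

1 1 4779/5000
2 2 2377/2500
3 3 9221/10000
4 4 359/400
5 5 8909/10000
6 6 879/1000
7 7 4223/5000
8 8 8033/10000
DF(4y) is solved at step 4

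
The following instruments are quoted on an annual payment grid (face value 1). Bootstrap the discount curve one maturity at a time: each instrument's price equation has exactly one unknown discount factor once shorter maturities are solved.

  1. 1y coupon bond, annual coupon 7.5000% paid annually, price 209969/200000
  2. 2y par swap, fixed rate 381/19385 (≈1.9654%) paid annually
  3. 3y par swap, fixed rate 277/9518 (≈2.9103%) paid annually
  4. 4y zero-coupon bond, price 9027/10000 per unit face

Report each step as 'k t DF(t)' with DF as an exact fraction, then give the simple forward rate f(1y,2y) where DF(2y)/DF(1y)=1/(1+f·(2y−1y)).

1 1 4883/5000
2 2 9619/10000
3 3 9169/10000
4 4 9027/10000
f(1y,2y) = ((4883/5000)/(9619/10000) − 1)/(1) = 147/9619 ≈ 1.5282%

step 1 [1y] bond c/1=3/40: DF=(209969/200000 − 3/40·(0))/(1+3/40) = 4883/5000 ≈ 0.976600
step 2 [2y] swap r/1=381/19385: DF=(1 − 381/19385·(0.976600))/(1+381/19385) = 9619/10000 ≈ 0.961900
step 3 [3y] swap r/1=277/9518: DF=(1 − 277/9518·(0.976600+0.961900))/(1+277/9518) = 9169/10000 ≈ 0.916900
step 4 [4y] zero: DF = P = 9027/10000 ≈ 0.902700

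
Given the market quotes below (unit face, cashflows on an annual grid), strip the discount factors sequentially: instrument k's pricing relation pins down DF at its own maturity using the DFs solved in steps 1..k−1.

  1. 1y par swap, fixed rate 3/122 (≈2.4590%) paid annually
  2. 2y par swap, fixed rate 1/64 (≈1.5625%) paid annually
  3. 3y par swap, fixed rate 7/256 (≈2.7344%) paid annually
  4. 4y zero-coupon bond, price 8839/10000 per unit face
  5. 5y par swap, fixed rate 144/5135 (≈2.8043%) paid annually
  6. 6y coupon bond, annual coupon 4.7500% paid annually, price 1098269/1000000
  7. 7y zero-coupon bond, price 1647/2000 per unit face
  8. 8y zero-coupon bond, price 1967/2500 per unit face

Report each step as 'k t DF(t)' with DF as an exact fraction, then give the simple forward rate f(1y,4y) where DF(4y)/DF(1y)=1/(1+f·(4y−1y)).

step 1 [1y] swap r/1=3/122: DF=(1 − 3/122·(0))/(1+3/122) = 122/125 ≈ 0.976000
step 2 [2y] swap r/1=1/64: DF=(1 − 1/64·(0.976000))/(1+1/64) = 606/625 ≈ 0.969600
step 3 [3y] swap r/1=7/256: DF=(1 − 7/256·(0.976000+0.969600))/(1+7/256) = 576/625 ≈ 0.921600
step 4 [4y] zero: DF = P = 8839/10000 ≈ 0.883900
step 5 [5y] swap r/1=144/5135: DF=(1 − 144/5135·(0.976000+0.969600+0.921600+0.883900))/(1+144/5135) = 544/625 ≈ 0.870400
step 6 [6y] bond c/1=19/400: DF=(1098269/1000000 − 19/400·(0.976000+0.969600+0.921600+0.883900+0.870400))/(1+19/400) = 8389/10000 ≈ 0.838900
step 7 [7y] zero: DF = P = 1647/2000 ≈ 0.823500
step 8 [8y] zero: DF = P = 1967/2500 ≈ 0.786800

1 1 122/125
2 2 606/625
3 3 576/625
4 4 8839/10000
5 5 544/625
6 6 8389/10000
7 7 1647/2000
8 8 1967/2500
f(1y,4y) = ((122/125)/(8839/10000) − 1)/(3) = 307/8839 ≈ 3.4732%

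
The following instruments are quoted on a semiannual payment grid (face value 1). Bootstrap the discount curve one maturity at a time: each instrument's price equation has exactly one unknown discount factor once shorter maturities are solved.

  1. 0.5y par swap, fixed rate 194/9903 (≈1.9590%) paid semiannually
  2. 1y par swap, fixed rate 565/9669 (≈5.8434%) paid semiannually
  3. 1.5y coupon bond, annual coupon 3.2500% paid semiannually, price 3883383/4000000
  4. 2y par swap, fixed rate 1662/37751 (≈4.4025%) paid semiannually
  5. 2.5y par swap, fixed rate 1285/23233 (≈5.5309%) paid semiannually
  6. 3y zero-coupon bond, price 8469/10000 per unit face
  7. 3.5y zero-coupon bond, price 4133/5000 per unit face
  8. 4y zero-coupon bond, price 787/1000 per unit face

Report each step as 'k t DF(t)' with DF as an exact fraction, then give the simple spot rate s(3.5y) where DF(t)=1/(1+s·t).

step 1 [0.5y] swap r/2=97/9903: DF=(1 − 97/9903·(0))/(1+97/9903) = 9903/10000 ≈ 0.990300
step 2 [1y] swap r/2=565/19338: DF=(1 − 565/19338·(0.990300))/(1+565/19338) = 1887/2000 ≈ 0.943500
step 3 [1.5y] bond c/2=13/800: DF=(3883383/4000000 − 13/800·(0.990300+0.943500))/(1+13/800) = 2311/2500 ≈ 0.924400
step 4 [2y] swap r/2=831/37751: DF=(1 − 831/37751·(0.990300+0.943500+0.924400))/(1+831/37751) = 9169/10000 ≈ 0.916900
step 5 [2.5y] swap r/2=1285/46466: DF=(1 − 1285/46466·(0.990300+0.943500+0.924400+0.916900))/(1+1285/46466) = 1743/2000 ≈ 0.871500
step 6 [3y] zero: DF = P = 8469/10000 ≈ 0.846900
step 7 [3.5y] zero: DF = P = 4133/5000 ≈ 0.826600
step 8 [4y] zero: DF = P = 787/1000 ≈ 0.787000

1 1/2 9903/10000
2 1 1887/2000
3 3/2 2311/2500
4 2 9169/10000
5 5/2 1743/2000
6 3 8469/10000
7 7/2 4133/5000
8 4 787/1000
s(3.5y) = (1/(4133/5000) − 1)/(7/2) = 1734/28931 ≈ 5.9936%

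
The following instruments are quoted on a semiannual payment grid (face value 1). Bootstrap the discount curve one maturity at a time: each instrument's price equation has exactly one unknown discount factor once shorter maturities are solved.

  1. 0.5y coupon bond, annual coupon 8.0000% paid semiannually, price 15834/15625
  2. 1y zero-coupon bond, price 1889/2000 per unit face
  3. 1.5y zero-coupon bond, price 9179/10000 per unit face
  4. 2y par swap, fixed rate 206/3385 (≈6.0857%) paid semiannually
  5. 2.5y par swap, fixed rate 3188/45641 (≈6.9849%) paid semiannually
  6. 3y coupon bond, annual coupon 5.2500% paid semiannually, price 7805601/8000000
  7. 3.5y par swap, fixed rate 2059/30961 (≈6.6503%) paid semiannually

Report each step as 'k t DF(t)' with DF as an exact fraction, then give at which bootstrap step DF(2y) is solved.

step 1 [0.5y] bond c/2=1/25: DF=(15834/15625 − 1/25·(0))/(1+1/25) = 609/625 ≈ 0.974400
step 2 [1y] zero: DF = P = 1889/2000 ≈ 0.944500
step 3 [1.5y] zero: DF = P = 9179/10000 ≈ 0.917900
step 4 [2y] swap r/2=103/3385: DF=(1 − 103/3385·(0.974400+0.944500+0.917900))/(1+103/3385) = 8867/10000 ≈ 0.886700
step 5 [2.5y] swap r/2=1594/45641: DF=(1 − 1594/45641·(0.974400+0.944500+0.917900+0.886700))/(1+1594/45641) = 4203/5000 ≈ 0.840600
step 6 [3y] bond c/2=21/800: DF=(7805601/8000000 − 21/800·(0.974400+0.944500+0.917900+0.886700+0.840600))/(1+21/800) = 417/500 ≈ 0.834000
step 7 [3.5y] swap r/2=2059/61922: DF=(1 − 2059/61922·(0.974400+0.944500+0.917900+0.886700+0.840600+0.834000))/(1+2059/61922) = 7941/10000 ≈ 0.794100

1 1/2 609/625
2 1 1889/2000
3 3/2 9179/10000
4 2 8867/10000
5 5/2 4203/5000
6 3 417/500
7 7/2 7941/10000
DF(2y) is solved at step 4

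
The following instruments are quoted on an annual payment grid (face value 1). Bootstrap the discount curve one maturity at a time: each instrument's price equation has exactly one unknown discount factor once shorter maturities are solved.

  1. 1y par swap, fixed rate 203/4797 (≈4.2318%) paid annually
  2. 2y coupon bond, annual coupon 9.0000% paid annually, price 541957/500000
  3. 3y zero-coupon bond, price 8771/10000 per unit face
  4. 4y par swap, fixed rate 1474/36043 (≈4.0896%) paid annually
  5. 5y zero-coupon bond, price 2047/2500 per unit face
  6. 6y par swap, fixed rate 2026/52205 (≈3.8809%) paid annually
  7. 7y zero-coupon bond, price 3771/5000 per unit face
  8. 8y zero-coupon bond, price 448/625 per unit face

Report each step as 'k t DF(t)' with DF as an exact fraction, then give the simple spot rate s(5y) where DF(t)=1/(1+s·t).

step 1 [1y] swap r/1=203/4797: DF=(1 − 203/4797·(0))/(1+203/4797) = 4797/5000 ≈ 0.959400
step 2 [2y] bond c/1=9/100: DF=(541957/500000 − 9/100·(0.959400))/(1+9/100) = 572/625 ≈ 0.915200
step 3 [3y] zero: DF = P = 8771/10000 ≈ 0.877100
step 4 [4y] swap r/1=1474/36043: DF=(1 − 1474/36043·(0.959400+0.915200+0.877100))/(1+1474/36043) = 4263/5000 ≈ 0.852600
step 5 [5y] zero: DF = P = 2047/2500 ≈ 0.818800
step 6 [6y] swap r/1=2026/52205: DF=(1 − 2026/52205·(0.959400+0.915200+0.877100+0.852600+0.818800))/(1+2026/52205) = 3987/5000 ≈ 0.797400
step 7 [7y] zero: DF = P = 3771/5000 ≈ 0.754200
step 8 [8y] zero: DF = P = 448/625 ≈ 0.716800

1 1 4797/5000
2 2 572/625
3 3 8771/10000
4 4 4263/5000
5 5 2047/2500
6 6 3987/5000
7 7 3771/5000
8 8 448/625
s(5y) = (1/(2047/2500) − 1)/(5) = 453/10235 ≈ 4.4260%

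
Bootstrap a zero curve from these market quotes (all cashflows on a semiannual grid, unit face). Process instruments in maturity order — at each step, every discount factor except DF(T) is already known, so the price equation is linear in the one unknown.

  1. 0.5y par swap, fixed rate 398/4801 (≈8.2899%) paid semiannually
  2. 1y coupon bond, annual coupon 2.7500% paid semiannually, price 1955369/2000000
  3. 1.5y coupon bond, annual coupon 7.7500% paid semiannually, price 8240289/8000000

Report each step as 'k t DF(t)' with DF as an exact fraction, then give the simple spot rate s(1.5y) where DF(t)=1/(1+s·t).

step 1 [0.5y] swap r/2=199/4801: DF=(1 − 199/4801·(0))/(1+199/4801) = 4801/5000 ≈ 0.960200
step 2 [1y] bond c/2=11/800: DF=(1955369/2000000 − 11/800·(0.960200))/(1+11/800) = 4757/5000 ≈ 0.951400
step 3 [1.5y] bond c/2=31/800: DF=(8240289/8000000 − 31/800·(0.960200+0.951400))/(1+31/800) = 9203/10000 ≈ 0.920300

1 1/2 4801/5000
2 1 4757/5000
3 3/2 9203/10000
s(1.5y) = (1/(9203/10000) − 1)/(3/2) = 1594/27609 ≈ 5.7735%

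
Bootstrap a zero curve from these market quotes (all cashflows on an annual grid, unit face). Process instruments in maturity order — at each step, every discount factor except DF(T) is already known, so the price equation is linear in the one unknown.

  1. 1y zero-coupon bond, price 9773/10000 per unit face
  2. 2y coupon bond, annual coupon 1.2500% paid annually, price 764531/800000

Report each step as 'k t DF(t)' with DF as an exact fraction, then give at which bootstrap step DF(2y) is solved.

step 1 [1y] zero: DF = P = 9773/10000 ≈ 0.977300
step 2 [2y] bond c/1=1/80: DF=(764531/800000 − 1/80·(0.977300))/(1+1/80) = 4659/5000 ≈ 0.931800

1 1 9773/10000
2 2 4659/5000
DF(2y) is solved at step 2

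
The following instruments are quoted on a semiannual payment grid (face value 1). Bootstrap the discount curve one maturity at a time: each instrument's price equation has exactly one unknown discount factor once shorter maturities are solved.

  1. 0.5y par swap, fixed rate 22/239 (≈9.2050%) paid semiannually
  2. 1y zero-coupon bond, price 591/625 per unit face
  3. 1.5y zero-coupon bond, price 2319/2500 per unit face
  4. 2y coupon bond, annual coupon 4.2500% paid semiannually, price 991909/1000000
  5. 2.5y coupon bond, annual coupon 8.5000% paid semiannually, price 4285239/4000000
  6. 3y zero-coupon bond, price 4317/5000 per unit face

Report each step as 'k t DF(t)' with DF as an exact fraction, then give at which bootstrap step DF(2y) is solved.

step 1 [0.5y] swap r/2=11/239: DF=(1 − 11/239·(0))/(1+11/239) = 239/250 ≈ 0.956000
step 2 [1y] zero: DF = P = 591/625 ≈ 0.945600
step 3 [1.5y] zero: DF = P = 2319/2500 ≈ 0.927600
step 4 [2y] bond c/2=17/800: DF=(991909/1000000 − 17/800·(0.956000+0.945600+0.927600))/(1+17/800) = 2281/2500 ≈ 0.912400
step 5 [2.5y] bond c/2=17/400: DF=(4285239/4000000 − 17/400·(0.956000+0.945600+0.927600+0.912400))/(1+17/400) = 8751/10000 ≈ 0.875100
step 6 [3y] zero: DF = P = 4317/5000 ≈ 0.863400

1 1/2 239/250
2 1 591/625
3 3/2 2319/2500
4 2 2281/2500
5 5/2 8751/10000
6 3 4317/5000
DF(2y) is solved at step 4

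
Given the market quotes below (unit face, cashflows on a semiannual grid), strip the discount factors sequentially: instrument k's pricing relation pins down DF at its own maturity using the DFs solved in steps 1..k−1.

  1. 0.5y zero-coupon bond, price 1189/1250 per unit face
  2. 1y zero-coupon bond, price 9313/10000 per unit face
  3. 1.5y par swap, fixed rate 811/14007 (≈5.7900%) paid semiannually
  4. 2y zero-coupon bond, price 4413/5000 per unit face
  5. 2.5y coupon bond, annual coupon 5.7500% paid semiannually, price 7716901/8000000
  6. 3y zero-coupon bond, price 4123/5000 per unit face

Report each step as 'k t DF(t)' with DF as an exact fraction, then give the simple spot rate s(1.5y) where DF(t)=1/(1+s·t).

1 1/2 1189/1250
2 1 9313/10000
3 3/2 9189/10000
4 2 4413/5000
5 5/2 8347/10000
6 3 4123/5000
s(1.5y) = (1/(9189/10000) − 1)/(3/2) = 1622/27567 ≈ 5.8838%

step 1 [0.5y] zero: DF = P = 1189/1250 ≈ 0.951200
step 2 [1y] zero: DF = P = 9313/10000 ≈ 0.931300
step 3 [1.5y] swap r/2=811/28014: DF=(1 − 811/28014·(0.951200+0.931300))/(1+811/28014) = 9189/10000 ≈ 0.918900
step 4 [2y] zero: DF = P = 4413/5000 ≈ 0.882600
step 5 [2.5y] bond c/2=23/800: DF=(7716901/8000000 − 23/800·(0.951200+0.931300+0.918900+0.882600))/(1+23/800) = 8347/10000 ≈ 0.834700
step 6 [3y] zero: DF = P = 4123/5000 ≈ 0.824600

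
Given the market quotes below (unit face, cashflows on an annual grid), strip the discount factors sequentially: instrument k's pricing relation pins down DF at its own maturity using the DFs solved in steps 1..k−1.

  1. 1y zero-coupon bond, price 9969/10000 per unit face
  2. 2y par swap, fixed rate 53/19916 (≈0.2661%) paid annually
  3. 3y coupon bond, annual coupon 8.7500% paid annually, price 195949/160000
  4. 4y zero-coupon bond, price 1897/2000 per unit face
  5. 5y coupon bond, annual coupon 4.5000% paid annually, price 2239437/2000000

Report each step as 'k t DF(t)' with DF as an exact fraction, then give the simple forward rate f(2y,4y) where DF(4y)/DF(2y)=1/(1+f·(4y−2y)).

1 1 9969/10000
2 2 9947/10000
3 3 9659/10000
4 4 1897/2000
5 5 9033/10000
f(2y,4y) = ((9947/10000)/(1897/2000) − 1)/(2) = 33/1355 ≈ 2.4354%

step 1 [1y] zero: DF = P = 9969/10000 ≈ 0.996900
step 2 [2y] swap r/1=53/19916: DF=(1 − 53/19916·(0.996900))/(1+53/19916) = 9947/10000 ≈ 0.994700
step 3 [3y] bond c/1=7/80: DF=(195949/160000 − 7/80·(0.996900+0.994700))/(1+7/80) = 9659/10000 ≈ 0.965900
step 4 [4y] zero: DF = P = 1897/2000 ≈ 0.948500
step 5 [5y] bond c/1=9/200: DF=(2239437/2000000 − 9/200·(0.996900+0.994700+0.965900+0.948500))/(1+9/200) = 9033/10000 ≈ 0.903300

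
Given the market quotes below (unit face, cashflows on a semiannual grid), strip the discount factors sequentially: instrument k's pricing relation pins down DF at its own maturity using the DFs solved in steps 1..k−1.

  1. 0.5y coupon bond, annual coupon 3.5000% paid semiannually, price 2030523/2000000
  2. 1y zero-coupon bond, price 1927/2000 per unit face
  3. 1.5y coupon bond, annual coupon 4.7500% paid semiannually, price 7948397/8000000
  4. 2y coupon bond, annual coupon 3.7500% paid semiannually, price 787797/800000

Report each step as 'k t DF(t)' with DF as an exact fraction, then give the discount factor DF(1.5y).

step 1 [0.5y] bond c/2=7/400: DF=(2030523/2000000 − 7/400·(0))/(1+7/400) = 4989/5000 ≈ 0.997800
step 2 [1y] zero: DF = P = 1927/2000 ≈ 0.963500
step 3 [1.5y] bond c/2=19/800: DF=(7948397/8000000 − 19/800·(0.997800+0.963500))/(1+19/800) = 37/40 ≈ 0.925000
step 4 [2y] bond c/2=3/160: DF=(787797/800000 − 3/160·(0.997800+0.963500+0.925000))/(1+3/160) = 1827/2000 ≈ 0.913500

1 1/2 4989/5000
2 1 1927/2000
3 3/2 37/40
4 2 1827/2000
DF(1.5y) = 37/40 ≈ 0.925000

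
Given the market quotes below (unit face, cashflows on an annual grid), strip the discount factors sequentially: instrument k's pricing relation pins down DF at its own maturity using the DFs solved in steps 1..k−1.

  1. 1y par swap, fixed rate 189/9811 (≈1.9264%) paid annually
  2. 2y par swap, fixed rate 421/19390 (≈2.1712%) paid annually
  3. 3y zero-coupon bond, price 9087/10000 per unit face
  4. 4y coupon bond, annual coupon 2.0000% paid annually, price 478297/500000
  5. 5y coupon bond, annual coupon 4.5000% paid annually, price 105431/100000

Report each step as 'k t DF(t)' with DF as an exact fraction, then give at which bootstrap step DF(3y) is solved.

step 1 [1y] swap r/1=189/9811: DF=(1 − 189/9811·(0))/(1+189/9811) = 9811/10000 ≈ 0.981100
step 2 [2y] swap r/1=421/19390: DF=(1 − 421/19390·(0.981100))/(1+421/19390) = 9579/10000 ≈ 0.957900
step 3 [3y] zero: DF = P = 9087/10000 ≈ 0.908700
step 4 [4y] bond c/1=1/50: DF=(478297/500000 − 1/50·(0.981100+0.957900+0.908700))/(1+1/50) = 441/500 ≈ 0.882000
step 5 [5y] bond c/1=9/200: DF=(105431/100000 − 9/200·(0.981100+0.957900+0.908700+0.882000))/(1+9/200) = 8483/10000 ≈ 0.848300

1 1 9811/10000
2 2 9579/10000
3 3 9087/10000
4 4 441/500
5 5 8483/10000
DF(3y) is solved at step 3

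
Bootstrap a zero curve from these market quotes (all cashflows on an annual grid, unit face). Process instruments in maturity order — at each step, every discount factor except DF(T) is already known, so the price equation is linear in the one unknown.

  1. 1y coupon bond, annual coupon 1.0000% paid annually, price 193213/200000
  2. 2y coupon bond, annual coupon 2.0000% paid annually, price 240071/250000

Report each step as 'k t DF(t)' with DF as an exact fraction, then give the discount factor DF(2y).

1 1 1913/2000
2 2 9227/10000
DF(2y) = 9227/10000 ≈ 0.922700

step 1 [1y] bond c/1=1/100: DF=(193213/200000 − 1/100·(0))/(1+1/100) = 1913/2000 ≈ 0.956500
step 2 [2y] bond c/1=1/50: DF=(240071/250000 − 1/50·(0.956500))/(1+1/50) = 9227/10000 ≈ 0.922700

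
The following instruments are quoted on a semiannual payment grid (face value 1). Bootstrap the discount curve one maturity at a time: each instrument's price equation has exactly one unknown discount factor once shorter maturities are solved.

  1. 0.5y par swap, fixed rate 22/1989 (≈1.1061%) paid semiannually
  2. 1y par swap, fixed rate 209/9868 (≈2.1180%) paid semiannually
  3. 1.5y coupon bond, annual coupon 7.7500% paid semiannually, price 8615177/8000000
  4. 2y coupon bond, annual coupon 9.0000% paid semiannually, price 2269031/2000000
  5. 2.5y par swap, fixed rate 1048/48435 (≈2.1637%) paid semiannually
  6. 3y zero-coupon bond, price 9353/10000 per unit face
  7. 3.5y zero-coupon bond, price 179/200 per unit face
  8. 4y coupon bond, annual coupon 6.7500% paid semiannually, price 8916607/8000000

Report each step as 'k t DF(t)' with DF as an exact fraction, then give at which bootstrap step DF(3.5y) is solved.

1 1/2 1989/2000
2 1 9791/10000
3 3/2 9631/10000
4 2 1199/1250
5 5/2 2369/2500
6 3 9353/10000
7 7/2 179/200
8 4 8603/10000
DF(3.5y) is solved at step 7

step 1 [0.5y] swap r/2=11/1989: DF=(1 − 11/1989·(0))/(1+11/1989) = 1989/2000 ≈ 0.994500
step 2 [1y] swap r/2=209/19736: DF=(1 − 209/19736·(0.994500))/(1+209/19736) = 9791/10000 ≈ 0.979100
step 3 [1.5y] bond c/2=31/800: DF=(8615177/8000000 − 31/800·(0.994500+0.979100))/(1+31/800) = 9631/10000 ≈ 0.963100
step 4 [2y] bond c/2=9/200: DF=(2269031/2000000 − 9/200·(0.994500+0.979100+0.963100))/(1+9/200) = 1199/1250 ≈ 0.959200
step 5 [2.5y] swap r/2=524/48435: DF=(1 − 524/48435·(0.994500+0.979100+0.963100+0.959200))/(1+524/48435) = 2369/2500 ≈ 0.947600
step 6 [3y] zero: DF = P = 9353/10000 ≈ 0.935300
step 7 [3.5y] zero: DF = P = 179/200 ≈ 0.895000
step 8 [4y] bond c/2=27/800: DF=(8916607/8000000 − 27/800·(0.994500+0.979100+0.963100+0.959200+0.947600+0.935300+0.895000))/(1+27/800) = 8603/10000 ≈ 0.860300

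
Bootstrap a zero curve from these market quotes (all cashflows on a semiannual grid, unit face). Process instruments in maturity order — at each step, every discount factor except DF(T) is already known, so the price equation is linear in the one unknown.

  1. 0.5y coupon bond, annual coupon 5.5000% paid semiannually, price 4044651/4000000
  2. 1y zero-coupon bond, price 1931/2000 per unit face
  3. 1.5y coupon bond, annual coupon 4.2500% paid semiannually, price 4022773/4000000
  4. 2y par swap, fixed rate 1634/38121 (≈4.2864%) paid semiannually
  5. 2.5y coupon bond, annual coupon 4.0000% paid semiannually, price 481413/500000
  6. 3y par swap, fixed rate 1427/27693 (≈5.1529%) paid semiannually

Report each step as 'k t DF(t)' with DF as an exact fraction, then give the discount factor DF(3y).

1 1/2 9841/10000
2 1 1931/2000
3 3/2 4721/5000
4 2 9183/10000
5 5/2 2173/2500
6 3 8573/10000
DF(3y) = 8573/10000 ≈ 0.857300

step 1 [0.5y] bond c/2=11/400: DF=(4044651/4000000 − 11/400·(0))/(1+11/400) = 9841/10000 ≈ 0.984100
step 2 [1y] zero: DF = P = 1931/2000 ≈ 0.965500
step 3 [1.5y] bond c/2=17/800: DF=(4022773/4000000 − 17/800·(0.984100+0.965500))/(1+17/800) = 4721/5000 ≈ 0.944200
step 4 [2y] swap r/2=817/38121: DF=(1 − 817/38121·(0.984100+0.965500+0.944200))/(1+817/38121) = 9183/10000 ≈ 0.918300
step 5 [2.5y] bond c/2=1/50: DF=(481413/500000 − 1/50·(0.984100+0.965500+0.944200+0.918300))/(1+1/50) = 2173/2500 ≈ 0.869200
step 6 [3y] swap r/2=1427/55386: DF=(1 − 1427/55386·(0.984100+0.965500+0.944200+0.918300+0.869200))/(1+1427/55386) = 8573/10000 ≈ 0.857300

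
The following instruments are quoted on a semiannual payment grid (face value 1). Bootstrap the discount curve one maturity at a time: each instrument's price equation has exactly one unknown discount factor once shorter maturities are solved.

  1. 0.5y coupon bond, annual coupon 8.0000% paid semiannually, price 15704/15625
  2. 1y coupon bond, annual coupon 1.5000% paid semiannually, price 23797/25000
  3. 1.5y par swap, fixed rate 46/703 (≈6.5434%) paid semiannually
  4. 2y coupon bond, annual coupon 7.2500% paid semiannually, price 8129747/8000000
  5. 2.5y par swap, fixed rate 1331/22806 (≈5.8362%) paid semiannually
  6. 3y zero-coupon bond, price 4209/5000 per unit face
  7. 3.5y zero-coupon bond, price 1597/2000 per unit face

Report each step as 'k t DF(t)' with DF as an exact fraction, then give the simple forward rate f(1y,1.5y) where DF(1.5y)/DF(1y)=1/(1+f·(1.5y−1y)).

1 1/2 604/625
2 1 586/625
3 3/2 227/250
4 2 8823/10000
5 5/2 8669/10000
6 3 4209/5000
7 7/2 1597/2000
f(1y,1.5y) = ((586/625)/(227/250) − 1)/(1/2) = 74/1135 ≈ 6.5198%

step 1 [0.5y] bond c/2=1/25: DF=(15704/15625 − 1/25·(0))/(1+1/25) = 604/625 ≈ 0.966400
step 2 [1y] bond c/2=3/400: DF=(23797/25000 − 3/400·(0.966400))/(1+3/400) = 586/625 ≈ 0.937600
step 3 [1.5y] swap r/2=23/703: DF=(1 − 23/703·(0.966400+0.937600))/(1+23/703) = 227/250 ≈ 0.908000
step 4 [2y] bond c/2=29/800: DF=(8129747/8000000 − 29/800·(0.966400+0.937600+0.908000))/(1+29/800) = 8823/10000 ≈ 0.882300
step 5 [2.5y] swap r/2=1331/45612: DF=(1 − 1331/45612·(0.966400+0.937600+0.908000+0.882300))/(1+1331/45612) = 8669/10000 ≈ 0.866900
step 6 [3y] zero: DF = P = 4209/5000 ≈ 0.841800
step 7 [3.5y] zero: DF = P = 1597/2000 ≈ 0.798500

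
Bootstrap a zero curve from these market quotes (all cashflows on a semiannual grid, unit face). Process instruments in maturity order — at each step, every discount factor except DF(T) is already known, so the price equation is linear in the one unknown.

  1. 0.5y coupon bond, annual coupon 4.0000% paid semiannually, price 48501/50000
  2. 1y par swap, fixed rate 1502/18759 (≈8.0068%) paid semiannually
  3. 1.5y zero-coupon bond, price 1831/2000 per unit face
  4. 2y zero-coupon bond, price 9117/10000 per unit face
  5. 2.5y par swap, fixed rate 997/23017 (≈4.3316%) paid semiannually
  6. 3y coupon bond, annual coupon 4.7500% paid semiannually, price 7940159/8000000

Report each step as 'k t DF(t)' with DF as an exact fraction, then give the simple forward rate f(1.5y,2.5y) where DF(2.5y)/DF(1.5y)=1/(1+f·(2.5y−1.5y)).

1 1/2 951/1000
2 1 9249/10000
3 3/2 1831/2000
4 2 9117/10000
5 5/2 9003/10000
6 3 8627/10000
f(1.5y,2.5y) = ((1831/2000)/(9003/10000) − 1)/(1) = 152/9003 ≈ 1.6883%

step 1 [0.5y] bond c/2=1/50: DF=(48501/50000 − 1/50·(0))/(1+1/50) = 951/1000 ≈ 0.951000
step 2 [1y] swap r/2=751/18759: DF=(1 − 751/18759·(0.951000))/(1+751/18759) = 9249/10000 ≈ 0.924900
step 3 [1.5y] zero: DF = P = 1831/2000 ≈ 0.915500
step 4 [2y] zero: DF = P = 9117/10000 ≈ 0.911700
step 5 [2.5y] swap r/2=997/46034: DF=(1 − 997/46034·(0.951000+0.924900+0.915500+0.911700))/(1+997/46034) = 9003/10000 ≈ 0.900300
step 6 [3y] bond c/2=19/800: DF=(7940159/8000000 − 19/800·(0.951000+0.924900+0.915500+0.911700+0.900300))/(1+19/800) = 8627/10000 ≈ 0.862700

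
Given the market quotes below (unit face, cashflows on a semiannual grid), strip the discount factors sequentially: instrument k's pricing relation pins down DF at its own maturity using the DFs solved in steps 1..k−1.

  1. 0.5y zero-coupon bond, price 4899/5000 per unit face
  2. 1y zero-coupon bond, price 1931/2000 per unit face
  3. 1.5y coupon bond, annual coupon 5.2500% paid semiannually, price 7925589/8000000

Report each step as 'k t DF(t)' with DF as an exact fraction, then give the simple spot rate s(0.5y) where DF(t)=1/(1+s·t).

1 1/2 4899/5000
2 1 1931/2000
3 3/2 2289/2500
s(0.5y) = (1/(4899/5000) − 1)/(1/2) = 202/4899 ≈ 4.1233%

step 1 [0.5y] zero: DF = P = 4899/5000 ≈ 0.979800
step 2 [1y] zero: DF = P = 1931/2000 ≈ 0.965500
step 3 [1.5y] bond c/2=21/800: DF=(7925589/8000000 − 21/800·(0.979800+0.965500))/(1+21/800) = 2289/2500 ≈ 0.915600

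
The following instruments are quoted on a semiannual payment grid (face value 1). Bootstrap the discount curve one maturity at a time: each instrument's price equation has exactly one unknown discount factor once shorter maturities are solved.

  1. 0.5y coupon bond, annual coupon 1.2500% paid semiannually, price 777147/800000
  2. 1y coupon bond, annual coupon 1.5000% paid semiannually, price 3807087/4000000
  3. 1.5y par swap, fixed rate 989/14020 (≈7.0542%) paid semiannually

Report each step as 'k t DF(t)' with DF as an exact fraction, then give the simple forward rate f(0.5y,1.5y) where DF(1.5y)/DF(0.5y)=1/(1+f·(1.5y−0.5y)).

1 1/2 4827/5000
2 1 15/16
3 3/2 9011/10000
f(0.5y,1.5y) = ((4827/5000)/(9011/10000) − 1)/(1) = 643/9011 ≈ 7.1357%

step 1 [0.5y] bond c/2=1/160: DF=(777147/800000 − 1/160·(0))/(1+1/160) = 4827/5000 ≈ 0.965400
step 2 [1y] bond c/2=3/400: DF=(3807087/4000000 − 3/400·(0.965400))/(1+3/400) = 15/16 ≈ 0.937500
step 3 [1.5y] swap r/2=989/28040: DF=(1 − 989/28040·(0.965400+0.937500))/(1+989/28040) = 9011/10000 ≈ 0.901100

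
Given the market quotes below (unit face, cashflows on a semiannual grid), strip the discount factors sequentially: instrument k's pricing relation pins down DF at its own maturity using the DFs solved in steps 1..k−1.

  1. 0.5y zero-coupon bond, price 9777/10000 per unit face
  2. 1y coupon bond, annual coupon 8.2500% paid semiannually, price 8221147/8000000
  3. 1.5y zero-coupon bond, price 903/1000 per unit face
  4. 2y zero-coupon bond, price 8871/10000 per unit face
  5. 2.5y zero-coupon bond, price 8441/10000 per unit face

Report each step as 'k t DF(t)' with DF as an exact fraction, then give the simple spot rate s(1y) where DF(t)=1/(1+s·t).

1 1/2 9777/10000
2 1 4741/5000
3 3/2 903/1000
4 2 8871/10000
5 5/2 8441/10000
s(1y) = (1/(4741/5000) − 1)/(1) = 259/4741 ≈ 5.4630%

step 1 [0.5y] zero: DF = P = 9777/10000 ≈ 0.977700
step 2 [1y] bond c/2=33/800: DF=(8221147/8000000 − 33/800·(0.977700))/(1+33/800) = 4741/5000 ≈ 0.948200
step 3 [1.5y] zero: DF = P = 903/1000 ≈ 0.903000
step 4 [2y] zero: DF = P = 8871/10000 ≈ 0.887100
step 5 [2.5y] zero: DF = P = 8441/10000 ≈ 0.844100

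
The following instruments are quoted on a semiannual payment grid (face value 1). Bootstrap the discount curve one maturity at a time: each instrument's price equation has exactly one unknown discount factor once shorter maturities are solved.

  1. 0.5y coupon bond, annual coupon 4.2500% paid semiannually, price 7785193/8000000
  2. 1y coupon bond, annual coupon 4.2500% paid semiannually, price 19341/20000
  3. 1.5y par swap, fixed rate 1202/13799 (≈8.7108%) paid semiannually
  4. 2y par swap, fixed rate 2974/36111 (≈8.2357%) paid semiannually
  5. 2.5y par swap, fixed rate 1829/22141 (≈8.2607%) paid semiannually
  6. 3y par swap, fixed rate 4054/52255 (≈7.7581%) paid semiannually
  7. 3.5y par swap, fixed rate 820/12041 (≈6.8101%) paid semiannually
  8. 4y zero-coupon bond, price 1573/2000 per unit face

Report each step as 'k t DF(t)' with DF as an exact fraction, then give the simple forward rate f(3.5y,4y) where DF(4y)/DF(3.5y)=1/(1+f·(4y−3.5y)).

step 1 [0.5y] bond c/2=17/800: DF=(7785193/8000000 − 17/800·(0))/(1+17/800) = 9529/10000 ≈ 0.952900
step 2 [1y] bond c/2=17/800: DF=(19341/20000 − 17/800·(0.952900))/(1+17/800) = 9271/10000 ≈ 0.927100
step 3 [1.5y] swap r/2=601/13799: DF=(1 − 601/13799·(0.952900+0.927100))/(1+601/13799) = 4399/5000 ≈ 0.879800
step 4 [2y] swap r/2=1487/36111: DF=(1 − 1487/36111·(0.952900+0.927100+0.879800))/(1+1487/36111) = 8513/10000 ≈ 0.851300
step 5 [2.5y] swap r/2=1829/44282: DF=(1 − 1829/44282·(0.952900+0.927100+0.879800+0.851300))/(1+1829/44282) = 8171/10000 ≈ 0.817100
step 6 [3y] swap r/2=2027/52255: DF=(1 − 2027/52255·(0.952900+0.927100+0.879800+0.851300+0.817100))/(1+2027/52255) = 7973/10000 ≈ 0.797300
step 7 [3.5y] swap r/2=410/12041: DF=(1 − 410/12041·(0.952900+0.927100+0.879800+0.851300+0.817100+0.797300))/(1+410/12041) = 159/200 ≈ 0.795000
step 8 [4y] zero: DF = P = 1573/2000 ≈ 0.786500

1 1/2 9529/10000
2 1 9271/10000
3 3/2 4399/5000
4 2 8513/10000
5 5/2 8171/10000
6 3 7973/10000
7 7/2 159/200
8 4 1573/2000
f(3.5y,4y) = ((159/200)/(1573/2000) − 1)/(1/2) = 34/1573 ≈ 2.1615%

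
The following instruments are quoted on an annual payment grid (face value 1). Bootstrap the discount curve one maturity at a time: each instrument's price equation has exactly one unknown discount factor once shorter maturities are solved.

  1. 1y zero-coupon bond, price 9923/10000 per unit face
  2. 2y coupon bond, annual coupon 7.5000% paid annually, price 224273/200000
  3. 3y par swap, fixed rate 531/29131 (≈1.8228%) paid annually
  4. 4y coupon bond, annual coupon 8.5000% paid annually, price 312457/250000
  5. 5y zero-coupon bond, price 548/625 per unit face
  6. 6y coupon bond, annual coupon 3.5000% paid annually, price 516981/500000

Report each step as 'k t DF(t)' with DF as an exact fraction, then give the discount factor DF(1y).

step 1 [1y] zero: DF = P = 9923/10000 ≈ 0.992300
step 2 [2y] bond c/1=3/40: DF=(224273/200000 − 3/40·(0.992300))/(1+3/40) = 9739/10000 ≈ 0.973900
step 3 [3y] swap r/1=531/29131: DF=(1 − 531/29131·(0.992300+0.973900))/(1+531/29131) = 9469/10000 ≈ 0.946900
step 4 [4y] bond c/1=17/200: DF=(312457/250000 − 17/200·(0.992300+0.973900+0.946900))/(1+17/200) = 9237/10000 ≈ 0.923700
step 5 [5y] zero: DF = P = 548/625 ≈ 0.876800
step 6 [6y] bond c/1=7/200: DF=(516981/500000 − 7/200·(0.992300+0.973900+0.946900+0.923700+0.876800))/(1+7/200) = 2099/2500 ≈ 0.839600

1 1 9923/10000
2 2 9739/10000
3 3 9469/10000
4 4 9237/10000
5 5 548/625
6 6 2099/2500
DF(1y) = 9923/10000 ≈ 0.992300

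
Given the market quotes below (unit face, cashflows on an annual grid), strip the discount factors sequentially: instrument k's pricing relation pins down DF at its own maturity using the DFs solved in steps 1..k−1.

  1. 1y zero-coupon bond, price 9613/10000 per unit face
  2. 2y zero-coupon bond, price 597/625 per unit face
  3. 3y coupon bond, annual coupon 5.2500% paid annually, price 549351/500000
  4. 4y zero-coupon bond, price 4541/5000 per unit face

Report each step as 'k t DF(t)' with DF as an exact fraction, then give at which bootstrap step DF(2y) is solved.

step 1 [1y] zero: DF = P = 9613/10000 ≈ 0.961300
step 2 [2y] zero: DF = P = 597/625 ≈ 0.955200
step 3 [3y] bond c/1=21/400: DF=(549351/500000 − 21/400·(0.961300+0.955200))/(1+21/400) = 9483/10000 ≈ 0.948300
step 4 [4y] zero: DF = P = 4541/5000 ≈ 0.908200

1 1 9613/10000
2 2 597/625
3 3 9483/10000
4 4 4541/5000
DF(2y) is solved at step 2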